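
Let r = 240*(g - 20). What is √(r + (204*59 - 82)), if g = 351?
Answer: √91394 ≈ 302.31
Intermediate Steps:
r = 79440 (r = 240*(351 - 20) = 240*331 = 79440)
√(r + (204*59 - 82)) = √(79440 + (204*59 - 82)) = √(79440 + (12036 - 82)) = √(79440 + 11954) = √91394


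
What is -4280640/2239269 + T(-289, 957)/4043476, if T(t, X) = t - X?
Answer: -2885242538969/1509071743174 ≈ -1.9119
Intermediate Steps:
-4280640/2239269 + T(-289, 957)/4043476 = -4280640/2239269 + (-289 - 1*957)/4043476 = -4280640*1/2239269 + (-289 - 957)*(1/4043476) = -1426880/746423 - 1246*1/4043476 = -1426880/746423 - 623/2021738 = -2885242538969/1509071743174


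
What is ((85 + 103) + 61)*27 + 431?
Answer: 7154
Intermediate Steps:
((85 + 103) + 61)*27 + 431 = (188 + 61)*27 + 431 = 249*27 + 431 = 6723 + 431 = 7154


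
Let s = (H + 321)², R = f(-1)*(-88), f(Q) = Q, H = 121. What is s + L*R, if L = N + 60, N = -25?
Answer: 198444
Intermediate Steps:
L = 35 (L = -25 + 60 = 35)
R = 88 (R = -1*(-88) = 88)
s = 195364 (s = (121 + 321)² = 442² = 195364)
s + L*R = 195364 + 35*88 = 195364 + 3080 = 198444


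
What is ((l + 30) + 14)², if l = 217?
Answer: 68121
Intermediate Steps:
((l + 30) + 14)² = ((217 + 30) + 14)² = (247 + 14)² = 261² = 68121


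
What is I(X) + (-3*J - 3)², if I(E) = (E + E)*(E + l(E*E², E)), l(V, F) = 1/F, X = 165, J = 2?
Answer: 54533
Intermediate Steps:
I(E) = 2*E*(E + 1/E) (I(E) = (E + E)*(E + 1/E) = (2*E)*(E + 1/E) = 2*E*(E + 1/E))
I(X) + (-3*J - 3)² = (2 + 2*165²) + (-3*2 - 3)² = (2 + 2*27225) + (-6 - 3)² = (2 + 54450) + (-9)² = 54452 + 81 = 54533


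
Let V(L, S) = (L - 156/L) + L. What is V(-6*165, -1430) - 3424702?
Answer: -565402504/165 ≈ -3.4267e+6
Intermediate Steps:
V(L, S) = -156/L + 2*L
V(-6*165, -1430) - 3424702 = (-156/((-6*165)) + 2*(-6*165)) - 3424702 = (-156/(-990) + 2*(-990)) - 3424702 = (-156*(-1/990) - 1980) - 3424702 = (26/165 - 1980) - 3424702 = -326674/165 - 3424702 = -565402504/165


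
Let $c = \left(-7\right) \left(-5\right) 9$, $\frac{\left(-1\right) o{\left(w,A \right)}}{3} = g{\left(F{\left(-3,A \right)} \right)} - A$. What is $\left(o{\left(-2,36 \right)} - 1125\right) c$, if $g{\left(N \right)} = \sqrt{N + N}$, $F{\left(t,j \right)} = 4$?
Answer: $-320355 - 1890 \sqrt{2} \approx -3.2303 \cdot 10^{5}$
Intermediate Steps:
$g{\left(N \right)} = \sqrt{2} \sqrt{N}$ ($g{\left(N \right)} = \sqrt{2 N} = \sqrt{2} \sqrt{N}$)
$o{\left(w,A \right)} = - 6 \sqrt{2} + 3 A$ ($o{\left(w,A \right)} = - 3 \left(\sqrt{2} \sqrt{4} - A\right) = - 3 \left(\sqrt{2} \cdot 2 - A\right) = - 3 \left(2 \sqrt{2} - A\right) = - 3 \left(- A + 2 \sqrt{2}\right) = - 6 \sqrt{2} + 3 A$)
$c = 315$ ($c = 35 \cdot 9 = 315$)
$\left(o{\left(-2,36 \right)} - 1125\right) c = \left(\left(- 6 \sqrt{2} + 3 \cdot 36\right) - 1125\right) 315 = \left(\left(- 6 \sqrt{2} + 108\right) - 1125\right) 315 = \left(\left(108 - 6 \sqrt{2}\right) - 1125\right) 315 = \left(-1017 - 6 \sqrt{2}\right) 315 = -320355 - 1890 \sqrt{2}$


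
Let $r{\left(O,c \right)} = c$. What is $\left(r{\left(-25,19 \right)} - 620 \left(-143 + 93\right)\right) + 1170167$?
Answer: $1201186$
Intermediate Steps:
$\left(r{\left(-25,19 \right)} - 620 \left(-143 + 93\right)\right) + 1170167 = \left(19 - 620 \left(-143 + 93\right)\right) + 1170167 = \left(19 - -31000\right) + 1170167 = \left(19 + 31000\right) + 1170167 = 31019 + 1170167 = 1201186$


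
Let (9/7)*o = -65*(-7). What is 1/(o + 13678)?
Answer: 9/126287 ≈ 7.1266e-5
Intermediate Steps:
o = 3185/9 (o = 7*(-65*(-7))/9 = (7/9)*455 = 3185/9 ≈ 353.89)
1/(o + 13678) = 1/(3185/9 + 13678) = 1/(126287/9) = 9/126287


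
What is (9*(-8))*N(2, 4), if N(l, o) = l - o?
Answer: 144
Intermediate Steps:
(9*(-8))*N(2, 4) = (9*(-8))*(2 - 1*4) = -72*(2 - 4) = -72*(-2) = 144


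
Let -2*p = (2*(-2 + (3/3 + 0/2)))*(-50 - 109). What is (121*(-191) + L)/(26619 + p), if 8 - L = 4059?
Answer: -503/490 ≈ -1.0265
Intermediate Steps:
L = -4051 (L = 8 - 1*4059 = 8 - 4059 = -4051)
p = -159 (p = -2*(-2 + (3/3 + 0/2))*(-50 - 109)/2 = -2*(-2 + (3*(⅓) + 0*(½)))*(-159)/2 = -2*(-2 + (1 + 0))*(-159)/2 = -2*(-2 + 1)*(-159)/2 = -2*(-1)*(-159)/2 = -(-1)*(-159) = -½*318 = -159)
(121*(-191) + L)/(26619 + p) = (121*(-191) - 4051)/(26619 - 159) = (-23111 - 4051)/26460 = -27162*1/26460 = -503/490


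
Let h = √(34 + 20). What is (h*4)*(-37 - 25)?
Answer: -744*√6 ≈ -1822.4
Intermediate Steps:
h = 3*√6 (h = √54 = 3*√6 ≈ 7.3485)
(h*4)*(-37 - 25) = ((3*√6)*4)*(-37 - 25) = (12*√6)*(-62) = -744*√6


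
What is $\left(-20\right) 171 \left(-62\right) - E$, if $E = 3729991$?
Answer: $-3517951$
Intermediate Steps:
$\left(-20\right) 171 \left(-62\right) - E = \left(-20\right) 171 \left(-62\right) - 3729991 = \left(-3420\right) \left(-62\right) - 3729991 = 212040 - 3729991 = -3517951$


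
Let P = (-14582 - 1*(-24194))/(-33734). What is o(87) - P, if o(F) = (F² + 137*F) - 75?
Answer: 327443877/16867 ≈ 19413.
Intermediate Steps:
o(F) = -75 + F² + 137*F
P = -4806/16867 (P = (-14582 + 24194)*(-1/33734) = 9612*(-1/33734) = -4806/16867 ≈ -0.28493)
o(87) - P = (-75 + 87² + 137*87) - 1*(-4806/16867) = (-75 + 7569 + 11919) + 4806/16867 = 19413 + 4806/16867 = 327443877/16867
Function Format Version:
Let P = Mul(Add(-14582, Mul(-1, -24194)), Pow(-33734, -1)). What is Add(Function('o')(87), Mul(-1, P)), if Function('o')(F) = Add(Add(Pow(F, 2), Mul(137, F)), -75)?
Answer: Rational(327443877, 16867) ≈ 19413.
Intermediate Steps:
Function('o')(F) = Add(-75, Pow(F, 2), Mul(137, F))
P = Rational(-4806, 16867) (P = Mul(Add(-14582, 24194), Rational(-1, 33734)) = Mul(9612, Rational(-1, 33734)) = Rational(-4806, 16867) ≈ -0.28493)
Add(Function('o')(87), Mul(-1, P)) = Add(Add(-75, Pow(87, 2), Mul(137, 87)), Mul(-1, Rational(-4806, 16867))) = Add(Add(-75, 7569, 11919), Rational(4806, 16867)) = Add(19413, Rational(4806, 16867)) = Rational(327443877, 16867)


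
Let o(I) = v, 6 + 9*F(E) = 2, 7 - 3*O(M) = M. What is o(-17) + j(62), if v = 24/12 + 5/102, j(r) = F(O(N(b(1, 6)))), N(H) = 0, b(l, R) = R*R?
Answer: 491/306 ≈ 1.6046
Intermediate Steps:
b(l, R) = R**2
O(M) = 7/3 - M/3
F(E) = -4/9 (F(E) = -2/3 + (1/9)*2 = -2/3 + 2/9 = -4/9)
j(r) = -4/9
v = 209/102 (v = 24*(1/12) + 5*(1/102) = 2 + 5/102 = 209/102 ≈ 2.0490)
o(I) = 209/102
o(-17) + j(62) = 209/102 - 4/9 = 491/306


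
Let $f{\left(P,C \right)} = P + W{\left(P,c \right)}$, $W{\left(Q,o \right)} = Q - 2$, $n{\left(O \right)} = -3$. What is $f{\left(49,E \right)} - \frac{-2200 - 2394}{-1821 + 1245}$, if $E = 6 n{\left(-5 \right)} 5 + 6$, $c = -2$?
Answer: $\frac{25351}{288} \approx 88.024$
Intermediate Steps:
$W{\left(Q,o \right)} = -2 + Q$
$E = -84$ ($E = 6 \left(\left(-3\right) 5\right) + 6 = 6 \left(-15\right) + 6 = -90 + 6 = -84$)
$f{\left(P,C \right)} = -2 + 2 P$ ($f{\left(P,C \right)} = P + \left(-2 + P\right) = -2 + 2 P$)
$f{\left(49,E \right)} - \frac{-2200 - 2394}{-1821 + 1245} = \left(-2 + 2 \cdot 49\right) - \frac{-2200 - 2394}{-1821 + 1245} = \left(-2 + 98\right) - - \frac{4594}{-576} = 96 - \left(-4594\right) \left(- \frac{1}{576}\right) = 96 - \frac{2297}{288} = \frac{25351}{288}$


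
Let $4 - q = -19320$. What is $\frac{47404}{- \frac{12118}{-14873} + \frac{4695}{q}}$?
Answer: $\frac{13624187008208}{303996967} \approx 44817.0$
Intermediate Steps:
$q = 19324$ ($q = 4 - -19320 = 4 + 19320 = 19324$)
$\frac{47404}{- \frac{12118}{-14873} + \frac{4695}{q}} = \frac{47404}{- \frac{12118}{-14873} + \frac{4695}{19324}} = \frac{47404}{\left(-12118\right) \left(- \frac{1}{14873}\right) + 4695 \cdot \frac{1}{19324}} = \frac{47404}{\frac{12118}{14873} + \frac{4695}{19324}} = \frac{47404}{\frac{303996967}{287405852}} = 47404 \cdot \frac{287405852}{303996967} = \frac{13624187008208}{303996967}$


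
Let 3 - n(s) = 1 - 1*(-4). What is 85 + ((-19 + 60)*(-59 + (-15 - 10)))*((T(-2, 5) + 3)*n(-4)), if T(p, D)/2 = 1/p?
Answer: 13861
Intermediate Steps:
T(p, D) = 2/p
n(s) = -2 (n(s) = 3 - (1 - 1*(-4)) = 3 - (1 + 4) = 3 - 1*5 = 3 - 5 = -2)
85 + ((-19 + 60)*(-59 + (-15 - 10)))*((T(-2, 5) + 3)*n(-4)) = 85 + ((-19 + 60)*(-59 + (-15 - 10)))*((2/(-2) + 3)*(-2)) = 85 + (41*(-59 - 25))*((2*(-1/2) + 3)*(-2)) = 85 + (41*(-84))*((-1 + 3)*(-2)) = 85 - 6888*(-2) = 85 - 3444*(-4) = 85 + 13776 = 13861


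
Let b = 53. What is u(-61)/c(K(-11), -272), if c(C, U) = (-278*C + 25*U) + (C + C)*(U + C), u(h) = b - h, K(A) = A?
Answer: 19/414 ≈ 0.045894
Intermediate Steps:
u(h) = 53 - h
c(C, U) = -278*C + 25*U + 2*C*(C + U) (c(C, U) = (-278*C + 25*U) + (2*C)*(C + U) = (-278*C + 25*U) + 2*C*(C + U) = -278*C + 25*U + 2*C*(C + U))
u(-61)/c(K(-11), -272) = (53 - 1*(-61))/(-278*(-11) + 2*(-11)² + 25*(-272) + 2*(-11)*(-272)) = (53 + 61)/(3058 + 2*121 - 6800 + 5984) = 114/(3058 + 242 - 6800 + 5984) = 114/2484 = 114*(1/2484) = 19/414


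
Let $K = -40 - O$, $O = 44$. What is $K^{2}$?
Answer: $7056$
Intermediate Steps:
$K = -84$ ($K = -40 - 44 = -84$)
$K^{2} = \left(-84\right)^{2} = 7056$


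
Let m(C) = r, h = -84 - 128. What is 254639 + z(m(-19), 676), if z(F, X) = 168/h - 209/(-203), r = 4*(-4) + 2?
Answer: 2739663552/10759 ≈ 2.5464e+5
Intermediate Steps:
h = -212
r = -14 (r = -16 + 2 = -14)
m(C) = -14
z(F, X) = 2551/10759 (z(F, X) = 168/(-212) - 209/(-203) = 168*(-1/212) - 209*(-1/203) = -42/53 + 209/203 = 2551/10759)
254639 + z(m(-19), 676) = 254639 + 2551/10759 = 2739663552/10759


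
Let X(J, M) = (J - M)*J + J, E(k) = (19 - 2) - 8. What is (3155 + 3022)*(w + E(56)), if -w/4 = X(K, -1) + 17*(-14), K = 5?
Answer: 5071317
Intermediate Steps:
E(k) = 9 (E(k) = 17 - 8 = 9)
X(J, M) = J + J*(J - M) (X(J, M) = J*(J - M) + J = J + J*(J - M))
w = 812 (w = -4*(5*(1 + 5 - 1*(-1)) + 17*(-14)) = -4*(5*(1 + 5 + 1) - 238) = -4*(5*7 - 238) = -4*(35 - 238) = -4*(-203) = 812)
(3155 + 3022)*(w + E(56)) = (3155 + 3022)*(812 + 9) = 6177*821 = 5071317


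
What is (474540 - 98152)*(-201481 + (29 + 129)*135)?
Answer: -67806674588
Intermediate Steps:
(474540 - 98152)*(-201481 + (29 + 129)*135) = 376388*(-201481 + 158*135) = 376388*(-201481 + 21330) = 376388*(-180151) = -67806674588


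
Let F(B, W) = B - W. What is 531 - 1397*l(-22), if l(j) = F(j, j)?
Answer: 531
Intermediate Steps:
l(j) = 0 (l(j) = j - j = 0)
531 - 1397*l(-22) = 531 - 1397*0 = 531 + 0 = 531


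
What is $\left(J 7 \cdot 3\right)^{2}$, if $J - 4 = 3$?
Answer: $21609$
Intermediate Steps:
$J = 7$ ($J = 4 + 3 = 7$)
$\left(J 7 \cdot 3\right)^{2} = \left(7 \cdot 7 \cdot 3\right)^{2} = \left(49 \cdot 3\right)^{2} = 147^{2} = 21609$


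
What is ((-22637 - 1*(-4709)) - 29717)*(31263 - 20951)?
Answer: -491315240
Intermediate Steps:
((-22637 - 1*(-4709)) - 29717)*(31263 - 20951) = ((-22637 + 4709) - 29717)*10312 = (-17928 - 29717)*10312 = -47645*10312 = -491315240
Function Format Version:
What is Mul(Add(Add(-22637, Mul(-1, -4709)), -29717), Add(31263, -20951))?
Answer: -491315240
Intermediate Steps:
Mul(Add(Add(-22637, Mul(-1, -4709)), -29717), Add(31263, -20951)) = Mul(Add(Add(-22637, 4709), -29717), 10312) = Mul(Add(-17928, -29717), 10312) = Mul(-47645, 10312) = -491315240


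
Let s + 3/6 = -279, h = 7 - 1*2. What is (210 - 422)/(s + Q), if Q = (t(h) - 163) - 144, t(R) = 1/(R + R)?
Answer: 265/733 ≈ 0.36153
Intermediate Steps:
h = 5 (h = 7 - 2 = 5)
s = -559/2 (s = -1/2 - 279 = -559/2 ≈ -279.50)
t(R) = 1/(2*R)
Q = -3069/10 (Q = ((1/2)/5 - 163) - 144 = ((1/2)*(1/5) - 163) - 144 = (1/10 - 163) - 144 = -1629/10 - 144 = -3069/10 ≈ -306.90)
(210 - 422)/(s + Q) = (210 - 422)/(-559/2 - 3069/10) = -212/(-2932/5) = -212*(-5/2932) = 265/733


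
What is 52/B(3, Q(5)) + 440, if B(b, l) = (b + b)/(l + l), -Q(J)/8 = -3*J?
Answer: 2520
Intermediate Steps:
Q(J) = 24*J (Q(J) = -(-24)*J = 24*J)
B(b, l) = b/l (B(b, l) = (2*b)/((2*l)) = (2*b)*(1/(2*l)) = b/l)
52/B(3, Q(5)) + 440 = 52/((3/((24*5)))) + 440 = 52/((3/120)) + 440 = 52/((3*(1/120))) + 440 = 52/(1/40) + 440 = 52*40 + 440 = 2080 + 440 = 2520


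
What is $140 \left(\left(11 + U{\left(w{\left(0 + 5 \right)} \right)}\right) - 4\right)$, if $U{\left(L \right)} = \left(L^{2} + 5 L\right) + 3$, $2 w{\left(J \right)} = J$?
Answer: $4025$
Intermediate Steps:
$w{\left(J \right)} = \frac{J}{2}$
$U{\left(L \right)} = 3 + L^{2} + 5 L$
$140 \left(\left(11 + U{\left(w{\left(0 + 5 \right)} \right)}\right) - 4\right) = 140 \left(\left(11 + \left(3 + \left(\frac{0 + 5}{2}\right)^{2} + 5 \frac{0 + 5}{2}\right)\right) - 4\right) = 140 \left(\left(11 + \left(3 + \left(\frac{1}{2} \cdot 5\right)^{2} + 5 \cdot \frac{1}{2} \cdot 5\right)\right) - 4\right) = 140 \left(\left(11 + \left(3 + \left(\frac{5}{2}\right)^{2} + 5 \cdot \frac{5}{2}\right)\right) - 4\right) = 140 \left(\left(11 + \left(3 + \frac{25}{4} + \frac{25}{2}\right)\right) - 4\right) = 140 \left(\left(11 + \frac{87}{4}\right) - 4\right) = 140 \left(\frac{131}{4} - 4\right) = 140 \cdot \frac{115}{4} = 4025$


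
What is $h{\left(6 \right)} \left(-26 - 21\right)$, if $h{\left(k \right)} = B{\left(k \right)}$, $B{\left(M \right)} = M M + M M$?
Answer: $-3384$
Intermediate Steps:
$B{\left(M \right)} = 2 M^{2}$ ($B{\left(M \right)} = M^{2} + M^{2} = 2 M^{2}$)
$h{\left(k \right)} = 2 k^{2}$
$h{\left(6 \right)} \left(-26 - 21\right) = 2 \cdot 6^{2} \left(-26 - 21\right) = 2 \cdot 36 \left(-47\right) = 72 \left(-47\right) = -3384$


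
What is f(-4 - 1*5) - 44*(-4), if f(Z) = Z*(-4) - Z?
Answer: 221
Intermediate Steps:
f(Z) = -5*Z (f(Z) = -4*Z - Z = -5*Z)
f(-4 - 1*5) - 44*(-4) = -5*(-4 - 1*5) - 44*(-4) = -5*(-4 - 5) + 176 = -5*(-9) + 176 = 45 + 176 = 221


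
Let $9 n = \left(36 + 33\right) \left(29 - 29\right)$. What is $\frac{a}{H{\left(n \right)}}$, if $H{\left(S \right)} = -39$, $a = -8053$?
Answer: $\frac{8053}{39} \approx 206.49$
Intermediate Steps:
$n = 0$ ($n = \frac{\left(36 + 33\right) \left(29 - 29\right)}{9} = \frac{69 \cdot 0}{9} = \frac{1}{9} \cdot 0 = 0$)
$\frac{a}{H{\left(n \right)}} = - \frac{8053}{-39} = \left(-8053\right) \left(- \frac{1}{39}\right) = \frac{8053}{39}$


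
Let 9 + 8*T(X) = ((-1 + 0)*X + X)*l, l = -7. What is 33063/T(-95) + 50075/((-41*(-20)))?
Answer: -14429507/492 ≈ -29328.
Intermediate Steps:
T(X) = -9/8 (T(X) = -9/8 + (((-1 + 0)*X + X)*(-7))/8 = -9/8 + ((-X + X)*(-7))/8 = -9/8 + (0*(-7))/8 = -9/8 + (1/8)*0 = -9/8 + 0 = -9/8)
33063/T(-95) + 50075/((-41*(-20))) = 33063/(-9/8) + 50075/((-41*(-20))) = 33063*(-8/9) + 50075/820 = -88168/3 + 50075*(1/820) = -88168/3 + 10015/164 = -14429507/492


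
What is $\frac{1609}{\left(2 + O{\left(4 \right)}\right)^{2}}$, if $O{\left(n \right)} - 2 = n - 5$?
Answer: $\frac{1609}{9} \approx 178.78$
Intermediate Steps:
$O{\left(n \right)} = -3 + n$ ($O{\left(n \right)} = 2 + \left(n - 5\right) = 2 + \left(-5 + n\right) = -3 + n$)
$\frac{1609}{\left(2 + O{\left(4 \right)}\right)^{2}} = \frac{1609}{\left(2 + \left(-3 + 4\right)\right)^{2}} = \frac{1609}{\left(2 + 1\right)^{2}} = \frac{1609}{3^{2}} = \frac{1609}{9}$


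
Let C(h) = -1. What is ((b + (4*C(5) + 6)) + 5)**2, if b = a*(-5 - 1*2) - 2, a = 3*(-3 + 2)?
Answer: 676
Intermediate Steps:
a = -3 (a = 3*(-1) = -3)
b = 19 (b = -3*(-5 - 1*2) - 2 = -3*(-5 - 2) - 2 = -3*(-7) - 2 = 21 - 2 = 19)
((b + (4*C(5) + 6)) + 5)**2 = ((19 + (4*(-1) + 6)) + 5)**2 = ((19 + (-4 + 6)) + 5)**2 = ((19 + 2) + 5)**2 = (21 + 5)**2 = 26**2 = 676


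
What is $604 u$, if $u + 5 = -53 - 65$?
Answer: $-74292$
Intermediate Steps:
$u = -123$ ($u = -5 - 118 = -123$)
$604 u = 604 \left(-123\right) = -74292$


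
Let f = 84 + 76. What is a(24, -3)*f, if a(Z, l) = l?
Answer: -480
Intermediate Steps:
f = 160
a(24, -3)*f = -3*160 = -480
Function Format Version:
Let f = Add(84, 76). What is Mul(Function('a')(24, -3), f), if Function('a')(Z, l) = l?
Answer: -480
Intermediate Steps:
f = 160
Mul(Function('a')(24, -3), f) = Mul(-3, 160) = -480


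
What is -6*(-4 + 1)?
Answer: 18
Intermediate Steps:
-6*(-4 + 1) = -6*(-3) = 18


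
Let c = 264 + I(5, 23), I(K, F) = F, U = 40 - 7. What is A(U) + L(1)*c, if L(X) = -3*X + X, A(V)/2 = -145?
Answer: -864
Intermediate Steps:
U = 33
A(V) = -290 (A(V) = 2*(-145) = -290)
L(X) = -2*X
c = 287 (c = 264 + 23 = 287)
A(U) + L(1)*c = -290 - 2*1*287 = -290 - 2*287 = -290 - 574 = -864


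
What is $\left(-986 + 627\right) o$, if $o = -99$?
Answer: $35541$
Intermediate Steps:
$\left(-986 + 627\right) o = \left(-986 + 627\right) \left(-99\right) = \left(-359\right) \left(-99\right) = 35541$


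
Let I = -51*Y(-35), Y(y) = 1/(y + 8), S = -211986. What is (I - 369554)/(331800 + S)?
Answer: -175051/56754 ≈ -3.0844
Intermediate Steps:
Y(y) = 1/(8 + y)
I = 17/9 (I = -51/(8 - 35) = -51/(-27) = -51*(-1/27) = 17/9 ≈ 1.8889)
(I - 369554)/(331800 + S) = (17/9 - 369554)/(331800 - 211986) = -3325969/9/119814 = -3325969/9*1/119814 = -175051/56754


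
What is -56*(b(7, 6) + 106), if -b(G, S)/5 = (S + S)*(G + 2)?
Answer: 24304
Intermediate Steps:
b(G, S) = -10*S*(2 + G) (b(G, S) = -5*(S + S)*(G + 2) = -5*2*S*(2 + G) = -10*S*(2 + G))
-56*(b(7, 6) + 106) = -56*(-10*6*(2 + 7) + 106) = -56*(-10*6*9 + 106) = -56*(-540 + 106) = -56*(-434) = 24304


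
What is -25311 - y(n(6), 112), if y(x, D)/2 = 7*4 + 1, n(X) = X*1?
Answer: -25369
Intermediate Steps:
n(X) = X
y(x, D) = 58 (y(x, D) = 2*(7*4 + 1) = 2*(28 + 1) = 2*29 = 58)
-25311 - y(n(6), 112) = -25311 - 1*58 = -25311 - 58 = -25369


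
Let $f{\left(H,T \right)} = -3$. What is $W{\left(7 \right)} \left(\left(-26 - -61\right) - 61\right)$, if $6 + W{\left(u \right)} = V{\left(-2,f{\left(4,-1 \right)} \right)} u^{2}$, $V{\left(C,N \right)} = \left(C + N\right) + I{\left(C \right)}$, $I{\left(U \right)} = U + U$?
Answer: $11622$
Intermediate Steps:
$I{\left(U \right)} = 2 U$
$V{\left(C,N \right)} = N + 3 C$ ($V{\left(C,N \right)} = \left(C + N\right) + 2 C = N + 3 C$)
$W{\left(u \right)} = -6 - 9 u^{2}$ ($W{\left(u \right)} = -6 + \left(-3 + 3 \left(-2\right)\right) u^{2} = -6 + \left(-3 - 6\right) u^{2} = -6 - 9 u^{2}$)
$W{\left(7 \right)} \left(\left(-26 - -61\right) - 61\right) = \left(-6 - 9 \cdot 7^{2}\right) \left(\left(-26 - -61\right) - 61\right) = \left(-6 - 441\right) \left(\left(-26 + 61\right) - 61\right) = \left(-6 - 441\right) \left(35 - 61\right) = \left(-447\right) \left(-26\right) = 11622$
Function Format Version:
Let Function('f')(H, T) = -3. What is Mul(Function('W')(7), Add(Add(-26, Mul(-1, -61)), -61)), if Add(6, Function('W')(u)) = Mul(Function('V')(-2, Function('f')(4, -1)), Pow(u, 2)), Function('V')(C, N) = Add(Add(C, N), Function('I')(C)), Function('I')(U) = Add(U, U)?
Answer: 11622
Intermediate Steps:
Function('I')(U) = Mul(2, U)
Function('V')(C, N) = Add(N, Mul(3, C)) (Function('V')(C, N) = Add(Add(C, N), Mul(2, C)) = Add(N, Mul(3, C)))
Function('W')(u) = Add(-6, Mul(-9, Pow(u, 2))) (Function('W')(u) = Add(-6, Mul(Add(-3, Mul(3, -2)), Pow(u, 2))) = Add(-6, Mul(Add(-3, -6), Pow(u, 2))) = Add(-6, Mul(-9, Pow(u, 2))))
Mul(Function('W')(7), Add(Add(-26, Mul(-1, -61)), -61)) = Mul(Add(-6, Mul(-9, Pow(7, 2))), Add(Add(-26, Mul(-1, -61)), -61)) = Mul(Add(-6, Mul(-9, 49)), Add(Add(-26, 61), -61)) = Mul(Add(-6, -441), Add(35, -61)) = Mul(-447, -26) = 11622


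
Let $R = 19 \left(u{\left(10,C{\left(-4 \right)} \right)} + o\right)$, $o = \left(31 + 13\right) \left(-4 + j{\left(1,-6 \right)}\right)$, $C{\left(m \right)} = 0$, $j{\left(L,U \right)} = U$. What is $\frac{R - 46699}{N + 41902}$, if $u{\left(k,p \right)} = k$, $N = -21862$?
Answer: $- \frac{54869}{20040} \approx -2.738$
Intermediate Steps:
$o = -440$ ($o = \left(31 + 13\right) \left(-4 - 6\right) = 44 \left(-10\right) = -440$)
$R = -8170$ ($R = 19 \left(10 - 440\right) = 19 \left(-430\right) = -8170$)
$\frac{R - 46699}{N + 41902} = \frac{-8170 - 46699}{-21862 + 41902} = - \frac{54869}{20040}$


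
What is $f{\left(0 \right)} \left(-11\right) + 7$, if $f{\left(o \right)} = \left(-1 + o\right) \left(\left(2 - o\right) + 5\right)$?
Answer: $84$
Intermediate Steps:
$f{\left(o \right)} = \left(-1 + o\right) \left(7 - o\right)$
$f{\left(0 \right)} \left(-11\right) + 7 = \left(-7 - 0^{2} + 8 \cdot 0\right) \left(-11\right) + 7 = \left(-7 - 0 + 0\right) \left(-11\right) + 7 = \left(-7 + 0 + 0\right) \left(-11\right) + 7 = \left(-7\right) \left(-11\right) + 7 = 77 + 7 = 84$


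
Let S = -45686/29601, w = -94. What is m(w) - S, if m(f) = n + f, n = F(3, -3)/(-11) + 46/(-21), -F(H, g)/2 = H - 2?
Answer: -19573864/207207 ≈ -94.465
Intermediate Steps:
F(H, g) = 4 - 2*H (F(H, g) = -2*(H - 2) = -2*(-2 + H) = 4 - 2*H)
S = -45686/29601 (S = -45686*1/29601 = -45686/29601 ≈ -1.5434)
n = -464/231 (n = (4 - 2*3)/(-11) + 46/(-21) = (4 - 6)*(-1/11) + 46*(-1/21) = -2*(-1/11) - 46/21 = 2/11 - 46/21 = -464/231 ≈ -2.0087)
m(f) = -464/231 + f
m(w) - S = (-464/231 - 94) - 1*(-45686/29601) = -22178/231 + 45686/29601 = -19573864/207207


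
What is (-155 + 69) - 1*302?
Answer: -388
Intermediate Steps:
(-155 + 69) - 1*302 = -86 - 302 = -388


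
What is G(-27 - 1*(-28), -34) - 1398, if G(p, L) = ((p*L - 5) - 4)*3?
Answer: -1527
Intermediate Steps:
G(p, L) = -27 + 3*L*p (G(p, L) = ((L*p - 5) - 4)*3 = ((-5 + L*p) - 4)*3 = (-9 + L*p)*3 = -27 + 3*L*p)
G(-27 - 1*(-28), -34) - 1398 = (-27 + 3*(-34)*(-27 - 1*(-28))) - 1398 = (-27 + 3*(-34)*(-27 + 28)) - 1398 = (-27 + 3*(-34)*1) - 1398 = (-27 - 102) - 1398 = -129 - 1398 = -1527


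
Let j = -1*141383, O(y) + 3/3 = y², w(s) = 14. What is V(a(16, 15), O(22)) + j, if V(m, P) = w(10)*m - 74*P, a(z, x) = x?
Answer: -176915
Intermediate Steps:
O(y) = -1 + y²
V(m, P) = -74*P + 14*m (V(m, P) = 14*m - 74*P = -74*P + 14*m)
j = -141383
V(a(16, 15), O(22)) + j = (-74*(-1 + 22²) + 14*15) - 141383 = (-74*(-1 + 484) + 210) - 141383 = (-74*483 + 210) - 141383 = (-35742 + 210) - 141383 = -35532 - 141383 = -176915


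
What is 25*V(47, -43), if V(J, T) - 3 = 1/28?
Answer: 2125/28 ≈ 75.893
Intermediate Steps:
V(J, T) = 85/28 (V(J, T) = 3 + 1/28 = 85/28)
25*V(47, -43) = 25*(85/28) = 2125/28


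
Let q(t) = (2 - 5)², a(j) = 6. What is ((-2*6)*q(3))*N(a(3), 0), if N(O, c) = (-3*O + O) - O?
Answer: 1944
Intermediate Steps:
q(t) = 9 (q(t) = (-3)² = 9)
N(O, c) = -3*O (N(O, c) = -2*O - O = -3*O)
((-2*6)*q(3))*N(a(3), 0) = (-2*6*9)*(-3*6) = -12*9*(-18) = -108*(-18) = 1944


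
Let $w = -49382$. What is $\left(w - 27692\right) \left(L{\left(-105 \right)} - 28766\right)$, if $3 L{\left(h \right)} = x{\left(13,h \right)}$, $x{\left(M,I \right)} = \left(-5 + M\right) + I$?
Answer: $\frac{6658808230}{3} \approx 2.2196 \cdot 10^{9}$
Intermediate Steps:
$x{\left(M,I \right)} = -5 + I + M$
$L{\left(h \right)} = \frac{8}{3} + \frac{h}{3}$ ($L{\left(h \right)} = \frac{-5 + h + 13}{3} = \frac{8 + h}{3} = \frac{8}{3} + \frac{h}{3}$)
$\left(w - 27692\right) \left(L{\left(-105 \right)} - 28766\right) = \left(-49382 - 27692\right) \left(\left(\frac{8}{3} + \frac{1}{3} \left(-105\right)\right) - 28766\right) = - 77074 \left(\left(\frac{8}{3} - 35\right) - 28766\right) = - 77074 \left(- \frac{97}{3} - 28766\right) = \left(-77074\right) \left(- \frac{86395}{3}\right) = \frac{6658808230}{3}$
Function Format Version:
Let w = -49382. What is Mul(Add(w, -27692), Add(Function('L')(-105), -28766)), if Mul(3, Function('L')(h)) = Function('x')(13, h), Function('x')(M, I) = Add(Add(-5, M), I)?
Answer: Rational(6658808230, 3) ≈ 2.2196e+9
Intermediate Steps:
Function('x')(M, I) = Add(-5, I, M)
Function('L')(h) = Add(Rational(8, 3), Mul(Rational(1, 3), h)) (Function('L')(h) = Mul(Rational(1, 3), Add(-5, h, 13)) = Mul(Rational(1, 3), Add(8, h)) = Add(Rational(8, 3), Mul(Rational(1, 3), h)))
Mul(Add(w, -27692), Add(Function('L')(-105), -28766)) = Mul(Add(-49382, -27692), Add(Add(Rational(8, 3), Mul(Rational(1, 3), -105)), -28766)) = Mul(-77074, Add(Add(Rational(8, 3), -35), -28766)) = Mul(-77074, Add(Rational(-97, 3), -28766)) = Mul(-77074, Rational(-86395, 3)) = Rational(6658808230, 3)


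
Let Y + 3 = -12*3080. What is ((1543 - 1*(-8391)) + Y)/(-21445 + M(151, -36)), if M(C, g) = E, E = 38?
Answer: 27029/21407 ≈ 1.2626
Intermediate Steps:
Y = -36963 (Y = -3 - 12*3080 = -3 - 36960 = -36963)
M(C, g) = 38
((1543 - 1*(-8391)) + Y)/(-21445 + M(151, -36)) = ((1543 - 1*(-8391)) - 36963)/(-21445 + 38) = ((1543 + 8391) - 36963)/(-21407) = (9934 - 36963)*(-1/21407) = -27029*(-1/21407) = 27029/21407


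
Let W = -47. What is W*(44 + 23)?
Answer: -3149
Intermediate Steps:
W*(44 + 23) = -47*(44 + 23) = -47*67 = -3149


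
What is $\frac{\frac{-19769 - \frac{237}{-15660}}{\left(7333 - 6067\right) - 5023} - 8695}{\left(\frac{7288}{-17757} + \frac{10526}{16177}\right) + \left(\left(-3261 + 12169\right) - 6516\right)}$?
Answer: $- \frac{5439305551864792979}{1497412870079779640} \approx -3.6325$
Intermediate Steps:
$\frac{\frac{-19769 - \frac{237}{-15660}}{\left(7333 - 6067\right) - 5023} - 8695}{\left(\frac{7288}{-17757} + \frac{10526}{16177}\right) + \left(\left(-3261 + 12169\right) - 6516\right)} = \frac{\frac{-19769 - - \frac{79}{5220}}{1266 - 5023} - 8695}{\left(7288 \left(- \frac{1}{17757}\right) + 10526 \cdot \frac{1}{16177}\right) + \left(8908 - 6516\right)} = \frac{\frac{-19769 + \frac{79}{5220}}{-3757} - 8695}{\left(- \frac{7288}{17757} + \frac{10526}{16177}\right) + 2392} = \frac{\left(- \frac{103194101}{5220}\right) \left(- \frac{1}{3757}\right) - 8695}{\frac{69012206}{287254989} + 2392} = \frac{\frac{103194101}{19611540} - 8695}{\frac{687182945894}{287254989}} = \left(- \frac{170419146199}{19611540}\right) \frac{287254989}{687182945894} = - \frac{5439305551864792979}{1497412870079779640}$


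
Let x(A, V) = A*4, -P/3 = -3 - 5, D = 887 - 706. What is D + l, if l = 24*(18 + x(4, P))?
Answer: 997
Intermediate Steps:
D = 181
P = 24 (P = -3*(-3 - 5) = -3*(-8) = 24)
x(A, V) = 4*A
l = 816 (l = 24*(18 + 4*4) = 24*(18 + 16) = 24*34 = 816)
D + l = 181 + 816 = 997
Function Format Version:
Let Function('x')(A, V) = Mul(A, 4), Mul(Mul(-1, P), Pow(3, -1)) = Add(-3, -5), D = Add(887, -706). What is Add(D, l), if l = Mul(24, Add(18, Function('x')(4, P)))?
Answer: 997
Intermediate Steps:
D = 181
P = 24 (P = Mul(-3, Add(-3, -5)) = Mul(-3, -8) = 24)
Function('x')(A, V) = Mul(4, A)
l = 816 (l = Mul(24, Add(18, Mul(4, 4))) = Mul(24, Add(18, 16)) = Mul(24, 34) = 816)
Add(D, l) = Add(181, 816) = 997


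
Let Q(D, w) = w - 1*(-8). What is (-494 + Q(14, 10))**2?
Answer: 226576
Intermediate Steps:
Q(D, w) = 8 + w (Q(D, w) = w + 8 = 8 + w)
(-494 + Q(14, 10))**2 = (-494 + (8 + 10))**2 = (-494 + 18)**2 = (-476)**2 = 226576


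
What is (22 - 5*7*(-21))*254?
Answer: 192278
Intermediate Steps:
(22 - 5*7*(-21))*254 = (22 - 35*(-21))*254 = (22 + 735)*254 = 757*254 = 192278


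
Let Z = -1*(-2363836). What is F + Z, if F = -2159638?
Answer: 204198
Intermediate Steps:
Z = 2363836
F + Z = -2159638 + 2363836 = 204198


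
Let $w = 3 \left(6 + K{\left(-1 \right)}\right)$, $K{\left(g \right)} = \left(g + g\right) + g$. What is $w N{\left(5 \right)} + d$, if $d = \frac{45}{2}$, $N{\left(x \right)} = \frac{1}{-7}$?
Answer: $\frac{297}{14} \approx 21.214$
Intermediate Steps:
$N{\left(x \right)} = - \frac{1}{7}$
$d = \frac{45}{2}$ ($d = 45 \cdot \frac{1}{2} = \frac{45}{2} \approx 22.5$)
$K{\left(g \right)} = 3 g$ ($K{\left(g \right)} = 2 g + g = 3 g$)
$w = 9$ ($w = 3 \left(6 + 3 \left(-1\right)\right) = 3 \left(6 - 3\right) = 3 \cdot 3 = 9$)
$w N{\left(5 \right)} + d = 9 \left(- \frac{1}{7}\right) + \frac{45}{2} = - \frac{9}{7} + \frac{45}{2} = \frac{297}{14}$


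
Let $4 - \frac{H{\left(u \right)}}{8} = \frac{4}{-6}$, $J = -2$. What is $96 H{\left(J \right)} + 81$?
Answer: $3665$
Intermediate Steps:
$H{\left(u \right)} = \frac{112}{3}$ ($H{\left(u \right)} = 32 - 8 \frac{4}{-6} = 32 - 8 \cdot 4 \left(- \frac{1}{6}\right) = 32 - - \frac{16}{3} = 32 + \frac{16}{3} = \frac{112}{3}$)
$96 H{\left(J \right)} + 81 = 96 \cdot \frac{112}{3} + 81 = 3584 + 81 = 3665$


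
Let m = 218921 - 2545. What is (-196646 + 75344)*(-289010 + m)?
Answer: 8810649468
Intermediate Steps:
m = 216376
(-196646 + 75344)*(-289010 + m) = (-196646 + 75344)*(-289010 + 216376) = -121302*(-72634) = 8810649468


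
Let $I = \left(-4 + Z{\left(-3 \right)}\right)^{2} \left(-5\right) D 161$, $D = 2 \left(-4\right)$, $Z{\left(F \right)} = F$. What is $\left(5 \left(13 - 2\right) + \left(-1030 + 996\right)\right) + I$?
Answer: $315581$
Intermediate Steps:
$D = -8$
$I = 315560$ ($I = \left(-4 - 3\right)^{2} \left(-5\right) \left(-8\right) 161 = \left(-7\right)^{2} \left(-5\right) \left(-8\right) 161 = 49 \left(-5\right) \left(-8\right) 161 = \left(-245\right) \left(-8\right) 161 = 1960 \cdot 161 = 315560$)
$\left(5 \left(13 - 2\right) + \left(-1030 + 996\right)\right) + I = \left(5 \left(13 - 2\right) + \left(-1030 + 996\right)\right) + 315560 = \left(5 \cdot 11 - 34\right) + 315560 = \left(55 - 34\right) + 315560 = 21 + 315560 = 315581$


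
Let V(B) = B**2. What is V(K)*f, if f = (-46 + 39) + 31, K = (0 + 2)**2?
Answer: 384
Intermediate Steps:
K = 4 (K = 2**2 = 4)
f = 24 (f = -7 + 31 = 24)
V(K)*f = 4**2*24 = 16*24 = 384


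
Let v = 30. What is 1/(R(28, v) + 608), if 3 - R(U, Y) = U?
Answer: 1/583 ≈ 0.0017153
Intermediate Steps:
R(U, Y) = 3 - U
1/(R(28, v) + 608) = 1/((3 - 1*28) + 608) = 1/((3 - 28) + 608) = 1/(-25 + 608) = 1/583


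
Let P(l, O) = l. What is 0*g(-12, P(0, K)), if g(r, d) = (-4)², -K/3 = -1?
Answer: 0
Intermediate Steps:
K = 3 (K = -3*(-1) = 3)
g(r, d) = 16
0*g(-12, P(0, K)) = 0*16 = 0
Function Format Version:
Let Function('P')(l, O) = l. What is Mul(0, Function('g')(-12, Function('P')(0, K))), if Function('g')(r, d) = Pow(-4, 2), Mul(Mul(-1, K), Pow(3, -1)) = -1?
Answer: 0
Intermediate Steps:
K = 3 (K = Mul(-3, -1) = 3)
Function('g')(r, d) = 16
Mul(0, Function('g')(-12, Function('P')(0, K))) = Mul(0, 16) = 0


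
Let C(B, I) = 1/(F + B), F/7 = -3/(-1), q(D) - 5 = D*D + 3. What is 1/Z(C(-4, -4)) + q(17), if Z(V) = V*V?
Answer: 586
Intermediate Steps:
q(D) = 8 + D**2 (q(D) = 5 + (D*D + 3) = 5 + (D**2 + 3) = 5 + (3 + D**2) = 8 + D**2)
F = 21 (F = 7*(-3/(-1)) = 7*(-3*(-1)) = 7*3 = 21)
C(B, I) = 1/(21 + B)
Z(V) = V**2
1/Z(C(-4, -4)) + q(17) = 1/((1/(21 - 4))**2) + (8 + 17**2) = 1/((1/17)**2) + (8 + 289) = 1/((1/17)**2) + 297 = 1/(1/289) + 297 = 289 + 297 = 586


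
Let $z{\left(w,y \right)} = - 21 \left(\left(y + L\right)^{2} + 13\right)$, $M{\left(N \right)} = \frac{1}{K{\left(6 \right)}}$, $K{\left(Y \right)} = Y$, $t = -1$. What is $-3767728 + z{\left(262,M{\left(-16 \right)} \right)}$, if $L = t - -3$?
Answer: $- \frac{45217195}{12} \approx -3.7681 \cdot 10^{6}$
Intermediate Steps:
$L = 2$ ($L = -1 - -3 = -1 + 3 = 2$)
$M{\left(N \right)} = \frac{1}{6}$
$z{\left(w,y \right)} = -273 - 21 \left(2 + y\right)^{2}$ ($z{\left(w,y \right)} = - 21 \left(\left(y + 2\right)^{2} + 13\right) = - 21 \left(\left(2 + y\right)^{2} + 13\right) = - 21 \left(13 + \left(2 + y\right)^{2}\right) = -273 - 21 \left(2 + y\right)^{2}$)
$-3767728 + z{\left(262,M{\left(-16 \right)} \right)} = -3767728 - \left(273 + 21 \left(2 + \frac{1}{6}\right)^{2}\right) = -3767728 - \left(273 + 21 \left(\frac{13}{6}\right)^{2}\right) = -3767728 - \frac{4459}{12} = - \frac{45217195}{12}$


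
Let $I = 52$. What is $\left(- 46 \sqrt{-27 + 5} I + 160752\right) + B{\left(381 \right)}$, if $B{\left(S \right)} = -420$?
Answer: $160332 - 2392 i \sqrt{22} \approx 1.6033 \cdot 10^{5} - 11219.0 i$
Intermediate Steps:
$\left(- 46 \sqrt{-27 + 5} I + 160752\right) + B{\left(381 \right)} = \left(- 46 \sqrt{-27 + 5} \cdot 52 + 160752\right) - 420 = \left(- 46 \sqrt{-22} \cdot 52 + 160752\right) - 420 = \left(- 46 i \sqrt{22} \cdot 52 + 160752\right) - 420 = \left(- 2392 i \sqrt{22} + 160752\right) - 420 = \left(160752 - 2392 i \sqrt{22}\right) - 420 = 160332 - 2392 i \sqrt{22}$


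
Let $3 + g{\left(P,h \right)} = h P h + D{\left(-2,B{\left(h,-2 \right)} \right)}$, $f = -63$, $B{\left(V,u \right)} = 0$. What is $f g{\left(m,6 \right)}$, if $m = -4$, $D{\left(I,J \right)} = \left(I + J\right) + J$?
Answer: $9387$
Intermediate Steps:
$D{\left(I,J \right)} = I + 2 J$
$g{\left(P,h \right)} = -5 + P h^{2}$ ($g{\left(P,h \right)} = -3 + \left(h P h + \left(-2 + 2 \cdot 0\right)\right) = -3 + \left(P h h + \left(-2 + 0\right)\right) = -3 + \left(P h^{2} - 2\right) = -3 + \left(-2 + P h^{2}\right) = -5 + P h^{2}$)
$f g{\left(m,6 \right)} = - 63 \left(-5 - 4 \cdot 6^{2}\right) = - 63 \left(-5 - 144\right) = \left(-63\right) \left(-149\right) = 9387$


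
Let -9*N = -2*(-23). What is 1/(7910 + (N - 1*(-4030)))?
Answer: 9/107414 ≈ 8.3788e-5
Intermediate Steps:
N = -46/9 (N = -(-2)*(-23)/9 = -⅑*46 = -46/9 ≈ -5.1111)
1/(7910 + (N - 1*(-4030))) = 1/(7910 + (-46/9 - 1*(-4030))) = 1/(7910 + (-46/9 + 4030)) = 1/(7910 + 36224/9) = 1/(107414/9) = 9/107414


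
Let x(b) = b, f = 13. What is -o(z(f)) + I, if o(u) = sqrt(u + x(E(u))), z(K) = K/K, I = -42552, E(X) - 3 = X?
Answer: -42552 - sqrt(5) ≈ -42554.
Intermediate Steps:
E(X) = 3 + X
z(K) = 1
o(u) = sqrt(3 + 2*u) (o(u) = sqrt(u + (3 + u)) = sqrt(3 + 2*u))
-o(z(f)) + I = -sqrt(3 + 2*1) - 42552 = -sqrt(3 + 2) - 42552 = -sqrt(5) - 42552 = -42552 - sqrt(5)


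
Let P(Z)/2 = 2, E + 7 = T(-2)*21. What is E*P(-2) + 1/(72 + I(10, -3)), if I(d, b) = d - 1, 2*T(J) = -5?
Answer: -19277/81 ≈ -237.99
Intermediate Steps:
T(J) = -5/2 (T(J) = (1/2)*(-5) = -5/2)
I(d, b) = -1 + d
E = -119/2 (E = -7 - 5/2*21 = -7 - 105/2 = -119/2 ≈ -59.500)
P(Z) = 4 (P(Z) = 2*2 = 4)
E*P(-2) + 1/(72 + I(10, -3)) = -119/2*4 + 1/(72 + (-1 + 10)) = -238 + 1/(72 + 9) = -238 + 1/81 = -19277/81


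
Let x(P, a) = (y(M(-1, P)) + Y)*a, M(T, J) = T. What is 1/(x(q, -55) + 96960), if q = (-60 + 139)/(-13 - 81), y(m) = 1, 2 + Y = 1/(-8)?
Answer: 8/776175 ≈ 1.0307e-5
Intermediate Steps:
Y = -17/8 (Y = -2 + 1/(-8) = -2 - ⅛ = -17/8 ≈ -2.1250)
q = -79/94 (q = 79/(-94) = 79*(-1/94) = -79/94 ≈ -0.84043)
x(P, a) = -9*a/8 (x(P, a) = (1 - 17/8)*a = -9*a/8)
1/(x(q, -55) + 96960) = 1/(-9/8*(-55) + 96960) = 1/(495/8 + 96960) = 1/(776175/8) = 8/776175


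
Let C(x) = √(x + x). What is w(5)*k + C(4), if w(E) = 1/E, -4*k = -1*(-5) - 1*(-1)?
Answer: -3/10 + 2*√2 ≈ 2.5284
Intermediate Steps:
k = -3/2 (k = -(-1*(-5) - 1*(-1))/4 = -(5 + 1)/4 = -¼*6 = -3/2 ≈ -1.5000)
C(x) = √2*√x (C(x) = √(2*x) = √2*√x)
w(E) = 1/E
w(5)*k + C(4) = -3/2/5 + √2*√4 = (⅕)*(-3/2) + √2*2 = -3/10 + 2*√2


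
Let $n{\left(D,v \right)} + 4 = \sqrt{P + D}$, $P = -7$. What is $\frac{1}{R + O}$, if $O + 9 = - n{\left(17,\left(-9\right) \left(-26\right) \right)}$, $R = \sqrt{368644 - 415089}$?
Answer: $- \frac{1}{5 + \sqrt{10} - i \sqrt{46445}} \approx -0.00017549 - 0.0046335 i$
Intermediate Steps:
$R = i \sqrt{46445}$ ($R = \sqrt{-46445} = i \sqrt{46445} \approx 215.51 i$)
$n{\left(D,v \right)} = -4 + \sqrt{-7 + D}$
$O = -5 - \sqrt{10}$ ($O = -9 - \left(-4 + \sqrt{-7 + 17}\right) = -9 - \left(-4 + \sqrt{10}\right) = -9 + \left(4 - \sqrt{10}\right) = -5 - \sqrt{10} \approx -8.1623$)
$\frac{1}{R + O} = \frac{1}{i \sqrt{46445} - \left(5 + \sqrt{10}\right)} = \frac{1}{-5 - \sqrt{10} + i \sqrt{46445}}$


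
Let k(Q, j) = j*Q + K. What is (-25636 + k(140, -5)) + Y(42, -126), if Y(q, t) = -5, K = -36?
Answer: -26377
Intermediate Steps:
k(Q, j) = -36 + Q*j (k(Q, j) = j*Q - 36 = Q*j - 36 = -36 + Q*j)
(-25636 + k(140, -5)) + Y(42, -126) = (-25636 + (-36 + 140*(-5))) - 5 = (-25636 + (-36 - 700)) - 5 = (-25636 - 736) - 5 = -26372 - 5 = -26377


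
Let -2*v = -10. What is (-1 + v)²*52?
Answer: 832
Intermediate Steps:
v = 5 (v = -½*(-10) = 5)
(-1 + v)²*52 = (-1 + 5)²*52 = 4²*52 = 16*52 = 832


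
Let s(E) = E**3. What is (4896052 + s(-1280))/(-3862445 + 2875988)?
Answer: 2092255948/986457 ≈ 2121.0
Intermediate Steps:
(4896052 + s(-1280))/(-3862445 + 2875988) = (4896052 + (-1280)**3)/(-3862445 + 2875988) = (4896052 - 2097152000)/(-986457) = -2092255948*(-1/986457) = 2092255948/986457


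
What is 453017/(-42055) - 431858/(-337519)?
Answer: -1480659963/155981995 ≈ -9.4925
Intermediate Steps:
453017/(-42055) - 431858/(-337519) = 453017*(-1/42055) - 431858*(-1/337519) = -453017/42055 + 61694/48217 = -1480659963/155981995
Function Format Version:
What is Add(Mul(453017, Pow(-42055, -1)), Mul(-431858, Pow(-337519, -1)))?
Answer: Rational(-1480659963, 155981995) ≈ -9.4925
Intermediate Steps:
Add(Mul(453017, Pow(-42055, -1)), Mul(-431858, Pow(-337519, -1))) = Add(Mul(453017, Rational(-1, 42055)), Mul(-431858, Rational(-1, 337519))) = Add(Rational(-453017, 42055), Rational(61694, 48217)) = Rational(-1480659963, 155981995)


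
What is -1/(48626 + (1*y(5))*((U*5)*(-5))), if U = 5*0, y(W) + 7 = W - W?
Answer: -1/48626 ≈ -2.0565e-5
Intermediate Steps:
y(W) = -7 (y(W) = -7 + (W - W) = -7 + 0 = -7)
U = 0
-1/(48626 + (1*y(5))*((U*5)*(-5))) = -1/(48626 + (1*(-7))*((0*5)*(-5))) = -1/(48626 - 0*(-5)) = -1/(48626 - 7*0) = -1/(48626 + 0) = -1/48626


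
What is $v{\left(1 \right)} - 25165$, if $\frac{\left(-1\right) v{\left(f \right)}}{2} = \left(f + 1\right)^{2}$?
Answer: $-25173$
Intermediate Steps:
$v{\left(f \right)} = - 2 \left(1 + f\right)^{2}$ ($v{\left(f \right)} = - 2 \left(f + 1\right)^{2} = - 2 \left(1 + f\right)^{2}$)
$v{\left(1 \right)} - 25165 = - 2 \left(1 + 1\right)^{2} - 25165 = - 2 \cdot 2^{2} - 25165 = \left(-2\right) 4 - 25165 = -8 - 25165 = -25173$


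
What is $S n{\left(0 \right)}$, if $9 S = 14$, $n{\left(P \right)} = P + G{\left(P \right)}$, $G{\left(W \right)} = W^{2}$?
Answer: $0$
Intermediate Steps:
$n{\left(P \right)} = P + P^{2}$
$S = \frac{14}{9}$ ($S = \frac{1}{9} \cdot 14 = \frac{14}{9} \approx 1.5556$)
$S n{\left(0 \right)} = \frac{14 \cdot 0 \left(1 + 0\right)}{9} = \frac{14 \cdot 0 \cdot 1}{9} = \frac{14}{9} \cdot 0 = 0$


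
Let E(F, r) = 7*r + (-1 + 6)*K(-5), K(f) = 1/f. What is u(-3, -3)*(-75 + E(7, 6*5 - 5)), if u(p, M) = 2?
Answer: 198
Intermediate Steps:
E(F, r) = -1 + 7*r (E(F, r) = 7*r + (-1 + 6)/(-5) = 7*r + 5*(-⅕) = 7*r - 1 = -1 + 7*r)
u(-3, -3)*(-75 + E(7, 6*5 - 5)) = 2*(-75 + (-1 + 7*(6*5 - 5))) = 2*(-75 + (-1 + 7*(30 - 5))) = 2*(-75 + (-1 + 7*25)) = 2*(-75 + (-1 + 175)) = 2*(-75 + 174) = 2*99 = 198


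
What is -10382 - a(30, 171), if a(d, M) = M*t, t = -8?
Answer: -9014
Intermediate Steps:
a(d, M) = -8*M (a(d, M) = M*(-8) = -8*M)
-10382 - a(30, 171) = -10382 - (-8)*171 = -10382 - 1*(-1368) = -10382 + 1368 = -9014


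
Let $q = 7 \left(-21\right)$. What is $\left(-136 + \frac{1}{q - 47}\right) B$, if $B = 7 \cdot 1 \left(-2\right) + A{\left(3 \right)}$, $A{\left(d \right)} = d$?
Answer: $\frac{290235}{194} \approx 1496.1$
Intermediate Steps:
$B = -11$ ($B = 7 \cdot 1 \left(-2\right) + 3 = 7 \left(-2\right) + 3 = -14 + 3 = -11$)
$q = -147$
$\left(-136 + \frac{1}{q - 47}\right) B = \left(-136 + \frac{1}{-147 - 47}\right) \left(-11\right) = \left(-136 + \frac{1}{-194}\right) \left(-11\right) = \left(-136 - \frac{1}{194}\right) \left(-11\right) = \left(- \frac{26385}{194}\right) \left(-11\right) = \frac{290235}{194}$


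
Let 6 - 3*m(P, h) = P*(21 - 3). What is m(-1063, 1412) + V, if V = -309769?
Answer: -303389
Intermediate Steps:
m(P, h) = 2 - 6*P (m(P, h) = 2 - P*(21 - 3)/3 = 2 - P*18/3 = 2 - 6*P)
m(-1063, 1412) + V = (2 - 6*(-1063)) - 309769 = (2 + 6378) - 309769 = 6380 - 309769 = -303389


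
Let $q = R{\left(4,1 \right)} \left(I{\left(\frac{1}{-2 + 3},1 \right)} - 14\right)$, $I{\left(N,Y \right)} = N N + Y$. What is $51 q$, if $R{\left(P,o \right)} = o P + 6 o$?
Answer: $-6120$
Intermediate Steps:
$R{\left(P,o \right)} = 6 o + P o$ ($R{\left(P,o \right)} = P o + 6 o = 6 o + P o$)
$I{\left(N,Y \right)} = Y + N^{2}$ ($I{\left(N,Y \right)} = N^{2} + Y = Y + N^{2}$)
$q = -120$ ($q = 1 \left(6 + 4\right) \left(\left(1 + \left(\frac{1}{-2 + 3}\right)^{2}\right) - 14\right) = 1 \cdot 10 \left(\left(1 + \left(1^{-1}\right)^{2}\right) - 14\right) = 10 \left(\left(1 + 1^{2}\right) - 14\right) = 10 \left(\left(1 + 1\right) - 14\right) = 10 \left(2 - 14\right) = 10 \left(-12\right) = -120$)
$51 q = 51 \left(-120\right) = -6120$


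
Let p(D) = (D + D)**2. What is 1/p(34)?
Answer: 1/4624 ≈ 0.00021626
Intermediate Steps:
p(D) = 4*D**2 (p(D) = (2*D)**2 = 4*D**2)
1/p(34) = 1/(4*34**2) = 1/(4*1156) = 1/4624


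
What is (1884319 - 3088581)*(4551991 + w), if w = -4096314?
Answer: -548754495374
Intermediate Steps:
(1884319 - 3088581)*(4551991 + w) = (1884319 - 3088581)*(4551991 - 4096314) = -1204262*455677 = -548754495374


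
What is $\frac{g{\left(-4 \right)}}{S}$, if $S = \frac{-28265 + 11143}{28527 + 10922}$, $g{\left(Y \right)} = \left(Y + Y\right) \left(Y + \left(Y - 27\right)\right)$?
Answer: $- \frac{788980}{1223} \approx -645.12$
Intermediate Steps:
$g{\left(Y \right)} = 2 Y \left(-27 + 2 Y\right)$ ($g{\left(Y \right)} = 2 Y \left(Y + \left(-27 + Y\right)\right) = 2 Y \left(-27 + 2 Y\right)$)
$S = - \frac{17122}{39449} \approx -0.43403$
$\frac{g{\left(-4 \right)}}{S} = \frac{2 \left(-4\right) \left(-27 + 2 \left(-4\right)\right)}{- \frac{17122}{39449}} = 2 \left(-4\right) \left(-27 - 8\right) \left(- \frac{39449}{17122}\right) = 2 \left(-4\right) \left(-35\right) \left(- \frac{39449}{17122}\right) = 280 \left(- \frac{39449}{17122}\right) = - \frac{788980}{1223}$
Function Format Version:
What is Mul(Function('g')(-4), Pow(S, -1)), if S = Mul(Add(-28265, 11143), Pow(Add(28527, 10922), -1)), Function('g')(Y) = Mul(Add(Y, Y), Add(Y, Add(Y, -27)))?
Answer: Rational(-788980, 1223) ≈ -645.12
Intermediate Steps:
Function('g')(Y) = Mul(2, Y, Add(-27, Mul(2, Y))) (Function('g')(Y) = Mul(Mul(2, Y), Add(Y, Add(-27, Y))) = Mul(Mul(2, Y), Add(-27, Mul(2, Y))) = Mul(2, Y, Add(-27, Mul(2, Y))))
S = Rational(-17122, 39449) (S = Mul(-17122, Pow(39449, -1)) = Mul(-17122, Rational(1, 39449)) = Rational(-17122, 39449) ≈ -0.43403)
Mul(Function('g')(-4), Pow(S, -1)) = Mul(Mul(2, -4, Add(-27, Mul(2, -4))), Pow(Rational(-17122, 39449), -1)) = Mul(Mul(2, -4, Add(-27, -8)), Rational(-39449, 17122)) = Mul(Mul(2, -4, -35), Rational(-39449, 17122)) = Mul(280, Rational(-39449, 17122)) = Rational(-788980, 1223)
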